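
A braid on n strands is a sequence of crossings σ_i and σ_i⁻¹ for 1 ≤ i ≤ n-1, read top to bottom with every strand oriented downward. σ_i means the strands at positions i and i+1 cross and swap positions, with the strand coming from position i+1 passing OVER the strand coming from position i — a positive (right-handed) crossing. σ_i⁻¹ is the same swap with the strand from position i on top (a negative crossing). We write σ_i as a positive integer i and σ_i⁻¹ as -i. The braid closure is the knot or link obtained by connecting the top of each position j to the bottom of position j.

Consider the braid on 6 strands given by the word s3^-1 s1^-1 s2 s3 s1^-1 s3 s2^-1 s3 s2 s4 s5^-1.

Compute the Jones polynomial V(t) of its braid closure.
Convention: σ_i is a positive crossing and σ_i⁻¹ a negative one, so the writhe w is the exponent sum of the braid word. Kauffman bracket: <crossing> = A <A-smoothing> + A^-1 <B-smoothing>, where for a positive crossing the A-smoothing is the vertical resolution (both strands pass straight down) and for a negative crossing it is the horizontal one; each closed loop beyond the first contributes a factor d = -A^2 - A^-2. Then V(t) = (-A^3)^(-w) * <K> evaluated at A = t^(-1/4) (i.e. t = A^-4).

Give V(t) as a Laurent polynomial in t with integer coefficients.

-t^5 + 2*t^4 - 2*t^3 + 3*t^2 - 3*t + 3 - 2*t^-1 + t^-2

Derivation:
The presented braid s3^-1 s1^-1 s2 s3 s1^-1 s3 s2^-1 s3 s2 s4 s5^-1 on 6 strands reduces by inverse Markov moves (closure unchanged at each step):
  Destabilize: the word has the form β·s5^-1 where s5^-1 occurs only as the final letter (β ∈ B_5); drop it and the last strand → 5 strands.
  Destabilize: the word has the form β·s4 where s4 occurs only as the final letter (β ∈ B_4); drop it and the last strand → 4 strands.
Reduced to β = s3^-1 s1^-1 s2 s3 s1^-1 s3 s2^-1 s3 s2 on 4 strands, 9 crossings.
Compute on β:
Braid: s3^-1 s1^-1 s2 s3 s1^-1 s3 s2^-1 s3 s2 on 4 strands, 9 crossings.
Writhe w = (#positive) - (#negative) = 5 - 4 = 1.
Computing the Kauffman bracket via state sum. There are 2^9 = 512 states.
Each crossing splits two ways (0=vertical, 1=horizontal). The state's weight is A^(#A-smoothings - #B-smoothings) * d^(loops - 1).
Tabulate the states by total A-exponent and number of loops L (A-exp: L × count):
  A^9: L=2 ×1
  A^7: L=1 ×3, L=3 ×6
  A^5: L=2 ×26, L=4 ×10
  A^3: L=1 ×21, L=3 ×58, L=5 ×5
  A^1: L=2 ×86, L=4 ×39, L=6 ×1
  A^-1: L=1 ×35, L=3 ×80, L=5 ×11
  A^-3: L=2 ×53, L=4 ×30, L=6 ×1
  A^-5: L=3 ×32, L=5 ×4
  A^-7: L=4 ×9
  A^-9: L=5 ×1
Each group contributes A^e * Σ count * d^(L-1):
Powers of d = -A^2 - A^-2: d^2 = A^4 + 2 + A^-4; d^3 = -A^6 - 3*A^2 - 3*A^-2 - A^-6; d^4 = A^8 + 4*A^4 + 6 + 4*A^-4 + A^-8; d^5 = -A^10 - 5*A^6 - 10*A^2 - 10*A^-2 - 5*A^-6 - A^-10.
  A^9 * (d) = -A^11 - A^7
  A^7 * (3 + 6*d^2) = 6*A^11 + 15*A^7 + 6*A^3
  A^5 * (26*d + 10*d^3) = -10*A^11 - 56*A^7 - 56*A^3 - 10*A^-1
  A^3 * (21 + 58*d^2 + 5*d^4) = 5*A^11 + 78*A^7 + 167*A^3 + 78*A^-1 + 5*A^-5
  A^1 * (86*d + 39*d^3 + d^5) = -A^11 - 44*A^7 - 213*A^3 - 213*A^-1 - 44*A^-5 - A^-9
  A^-1 * (35 + 80*d^2 + 11*d^4) = 11*A^7 + 124*A^3 + 261*A^-1 + 124*A^-5 + 11*A^-9
  A^-3 * (53*d + 30*d^3 + d^5) = -A^7 - 35*A^3 - 153*A^-1 - 153*A^-5 - 35*A^-9 - A^-13
  A^-5 * (32*d^2 + 4*d^4) = 4*A^3 + 48*A^-1 + 88*A^-5 + 48*A^-9 + 4*A^-13
  A^-7 * (9*d^3) = -9*A^-1 - 27*A^-5 - 27*A^-9 - 9*A^-13
  A^-9 * (d^4) = A^-1 + 4*A^-5 + 6*A^-9 + 4*A^-13 + A^-17
Summing the groups: <K> = -A^11 + 2*A^7 - 3*A^3 + 3*A^-1 - 3*A^-5 + 2*A^-9 - 2*A^-13 + A^-17
Normalise by the writhe: (-A^3)^(-w) = (-A^3)^(-1) = -A^-3, so f(A) = -A^-3 * <K> = A^8 - 2*A^4 + 3 - 3*A^-4 + 3*A^-8 - 2*A^-12 + 2*A^-16 - A^-20.
Substitute A = t^(-1/4), i.e. A^e → t^(-e/4): V(t) = -t^5 + 2*t^4 - 2*t^3 + 3*t^2 - 3*t + 3 - 2*t^-1 + t^-2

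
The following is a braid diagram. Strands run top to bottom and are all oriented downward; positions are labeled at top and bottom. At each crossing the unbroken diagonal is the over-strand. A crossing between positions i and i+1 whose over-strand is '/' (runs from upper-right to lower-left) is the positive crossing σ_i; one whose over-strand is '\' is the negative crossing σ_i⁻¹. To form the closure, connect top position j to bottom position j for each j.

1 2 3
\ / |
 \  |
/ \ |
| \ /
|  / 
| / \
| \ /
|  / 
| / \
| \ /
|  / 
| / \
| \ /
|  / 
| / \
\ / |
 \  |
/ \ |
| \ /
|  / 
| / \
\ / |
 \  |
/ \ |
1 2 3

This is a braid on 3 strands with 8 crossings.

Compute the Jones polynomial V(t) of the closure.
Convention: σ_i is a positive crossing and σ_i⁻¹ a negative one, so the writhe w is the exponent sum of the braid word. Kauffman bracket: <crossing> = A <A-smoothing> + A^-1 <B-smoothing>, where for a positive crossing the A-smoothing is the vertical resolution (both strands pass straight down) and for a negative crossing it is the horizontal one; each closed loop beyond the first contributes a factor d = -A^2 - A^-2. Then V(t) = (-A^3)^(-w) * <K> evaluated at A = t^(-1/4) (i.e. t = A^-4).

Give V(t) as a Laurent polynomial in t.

Reading the diagram top to bottom ('/'-over between positions i,i+1 = s_i, '\'-over = s_i^-1): braid word = s1^-1 s2 s2 s2 s2 s1^-1 s2 s1^-1.
Braid: s1^-1 s2 s2 s2 s2 s1^-1 s2 s1^-1 on 3 strands, 8 crossings.
Writhe w = (#positive) - (#negative) = 5 - 3 = 2.
Enumerate smoothing states for the bracket polynomial. There are 2^8 = 256 states.
Smooth each crossing (0=||, 1=⌣⌢); contribution A^(Σ sign_k(1-2s_k)) * d^(L-1).
Tabulate the states by total A-exponent and number of loops L (A-exp: L × count):
  A^8: L=4 ×1
  A^6: L=3 ×8
  A^4: L=2 ×22, L=4 ×6
  A^2: L=1 ×23, L=3 ×29, L=5 ×4
  A^0: L=2 ×47, L=4 ×22, L=6 ×1
  A^-2: L=3 ×48, L=5 ×8
  A^-4: L=4 ×27, L=6 ×1
  A^-6: L=5 ×8
  A^-8: L=6 ×1
Each group contributes A^e * Σ count * d^(L-1):
Powers of d = -A^2 - A^-2: d^2 = A^4 + 2 + A^-4; d^3 = -A^6 - 3*A^2 - 3*A^-2 - A^-6; d^4 = A^8 + 4*A^4 + 6 + 4*A^-4 + A^-8; d^5 = -A^10 - 5*A^6 - 10*A^2 - 10*A^-2 - 5*A^-6 - A^-10.
  A^8 * (d^3) = -A^14 - 3*A^10 - 3*A^6 - A^2
  A^6 * (8*d^2) = 8*A^10 + 16*A^6 + 8*A^2
  A^4 * (22*d + 6*d^3) = -6*A^10 - 40*A^6 - 40*A^2 - 6*A^-2
  A^2 * (23 + 29*d^2 + 4*d^4) = 4*A^10 + 45*A^6 + 105*A^2 + 45*A^-2 + 4*A^-6
  A^0 * (47*d + 22*d^3 + d^5) = -A^10 - 27*A^6 - 123*A^2 - 123*A^-2 - 27*A^-6 - A^-10
  A^-2 * (48*d^2 + 8*d^4) = 8*A^6 + 80*A^2 + 144*A^-2 + 80*A^-6 + 8*A^-10
  A^-4 * (27*d^3 + d^5) = -A^6 - 32*A^2 - 91*A^-2 - 91*A^-6 - 32*A^-10 - A^-14
  A^-6 * (8*d^4) = 8*A^2 + 32*A^-2 + 48*A^-6 + 32*A^-10 + 8*A^-14
  A^-8 * (d^5) = -A^2 - 5*A^-2 - 10*A^-6 - 10*A^-10 - 5*A^-14 - A^-18
Summing the groups: <K> = -A^14 + 2*A^10 - 2*A^6 + 4*A^2 - 4*A^-2 + 4*A^-6 - 3*A^-10 + 2*A^-14 - A^-18
Normalise by the writhe: (-A^3)^(-w) = (-A^3)^(-2) = A^-6, so f(A) = A^-6 * <K> = -A^8 + 2*A^4 - 2 + 4*A^-4 - 4*A^-8 + 4*A^-12 - 3*A^-16 + 2*A^-20 - A^-24.
Substitute A = t^(-1/4), i.e. A^e → t^(-e/4): V(t) = -t^6 + 2*t^5 - 3*t^4 + 4*t^3 - 4*t^2 + 4*t - 2 + 2*t^-1 - t^-2

Answer: -t^6 + 2*t^5 - 3*t^4 + 4*t^3 - 4*t^2 + 4*t - 2 + 2*t^-1 - t^-2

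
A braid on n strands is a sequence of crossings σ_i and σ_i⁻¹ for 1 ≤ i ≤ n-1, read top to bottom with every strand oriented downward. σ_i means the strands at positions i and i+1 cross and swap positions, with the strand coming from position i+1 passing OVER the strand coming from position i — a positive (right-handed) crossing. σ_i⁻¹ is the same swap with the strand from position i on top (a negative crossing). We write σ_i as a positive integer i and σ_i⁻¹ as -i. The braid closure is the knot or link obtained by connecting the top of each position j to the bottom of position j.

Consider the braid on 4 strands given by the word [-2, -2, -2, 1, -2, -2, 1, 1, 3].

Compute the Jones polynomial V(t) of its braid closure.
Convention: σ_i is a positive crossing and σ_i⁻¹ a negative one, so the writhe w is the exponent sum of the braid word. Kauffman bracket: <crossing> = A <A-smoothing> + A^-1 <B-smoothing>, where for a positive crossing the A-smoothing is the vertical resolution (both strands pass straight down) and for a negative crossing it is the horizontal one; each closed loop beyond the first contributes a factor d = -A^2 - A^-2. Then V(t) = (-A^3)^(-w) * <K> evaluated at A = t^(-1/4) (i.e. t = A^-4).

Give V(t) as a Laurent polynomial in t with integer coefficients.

-t^2 + 2*t - 3 + 5*t^-1 - 4*t^-2 + 5*t^-3 - 4*t^-4 + 2*t^-5 - t^-6

Derivation:
The presented braid s2^-1 s2^-1 s2^-1 s1 s2^-1 s2^-1 s1 s1 s3 on 4 strands reduces by inverse Markov moves (closure unchanged at each step):
  Destabilize: the word has the form β·s3 where s3 occurs only as the final letter (β ∈ B_3); drop it and the last strand → 3 strands.
Reduced to β = s2^-1 s2^-1 s2^-1 s1 s2^-1 s2^-1 s1 s1 on 3 strands, 8 crossings.
Compute on β:
Braid: s2^-1 s2^-1 s2^-1 s1 s2^-1 s2^-1 s1 s1 on 3 strands, 8 crossings.
Writhe w = (#positive) - (#negative) = 3 - 5 = -2.
Enumerate smoothing states for the bracket polynomial. There are 2^8 = 256 states.
Each crossing splits two ways (0=vertical, 1=horizontal). The state's weight is A^(#A-smoothings - #B-smoothings) * d^(loops - 1).
Tabulate the states by total A-exponent and number of loops L (A-exp: L × count):
  A^8: L=6 ×1
  A^6: L=5 ×8
  A^4: L=4 ×27, L=6 ×1
  A^2: L=3 ×50, L=5 ×6
  A^0: L=2 ×53, L=4 ×17
  A^-2: L=1 ×27, L=3 ×28, L=5 ×1
  A^-4: L=2 ×24, L=4 ×4
  A^-6: L=3 ×8
  A^-8: L=4 ×1
Each group contributes A^e * Σ count * d^(L-1):
Powers of d = -A^2 - A^-2: d^2 = A^4 + 2 + A^-4; d^3 = -A^6 - 3*A^2 - 3*A^-2 - A^-6; d^4 = A^8 + 4*A^4 + 6 + 4*A^-4 + A^-8; d^5 = -A^10 - 5*A^6 - 10*A^2 - 10*A^-2 - 5*A^-6 - A^-10.
  A^8 * (d^5) = -A^18 - 5*A^14 - 10*A^10 - 10*A^6 - 5*A^2 - A^-2
  A^6 * (8*d^4) = 8*A^14 + 32*A^10 + 48*A^6 + 32*A^2 + 8*A^-2
  A^4 * (27*d^3 + d^5) = -A^14 - 32*A^10 - 91*A^6 - 91*A^2 - 32*A^-2 - A^-6
  A^2 * (50*d^2 + 6*d^4) = 6*A^10 + 74*A^6 + 136*A^2 + 74*A^-2 + 6*A^-6
  A^0 * (53*d + 17*d^3) = -17*A^6 - 104*A^2 - 104*A^-2 - 17*A^-6
  A^-2 * (27 + 28*d^2 + d^4) = A^6 + 32*A^2 + 89*A^-2 + 32*A^-6 + A^-10
  A^-4 * (24*d + 4*d^3) = -4*A^2 - 36*A^-2 - 36*A^-6 - 4*A^-10
  A^-6 * (8*d^2) = 8*A^-2 + 16*A^-6 + 8*A^-10
  A^-8 * (d^3) = -A^-2 - 3*A^-6 - 3*A^-10 - A^-14
Summing the groups: <K> = -A^18 + 2*A^14 - 4*A^10 + 5*A^6 - 4*A^2 + 5*A^-2 - 3*A^-6 + 2*A^-10 - A^-14
Normalise by the writhe: (-A^3)^(-w) = (-A^3)^(2) = A^6, so f(A) = A^6 * <K> = -A^24 + 2*A^20 - 4*A^16 + 5*A^12 - 4*A^8 + 5*A^4 - 3 + 2*A^-4 - A^-8.
Substitute A = t^(-1/4), i.e. A^e → t^(-e/4): V(t) = -t^2 + 2*t - 3 + 5*t^-1 - 4*t^-2 + 5*t^-3 - 4*t^-4 + 2*t^-5 - t^-6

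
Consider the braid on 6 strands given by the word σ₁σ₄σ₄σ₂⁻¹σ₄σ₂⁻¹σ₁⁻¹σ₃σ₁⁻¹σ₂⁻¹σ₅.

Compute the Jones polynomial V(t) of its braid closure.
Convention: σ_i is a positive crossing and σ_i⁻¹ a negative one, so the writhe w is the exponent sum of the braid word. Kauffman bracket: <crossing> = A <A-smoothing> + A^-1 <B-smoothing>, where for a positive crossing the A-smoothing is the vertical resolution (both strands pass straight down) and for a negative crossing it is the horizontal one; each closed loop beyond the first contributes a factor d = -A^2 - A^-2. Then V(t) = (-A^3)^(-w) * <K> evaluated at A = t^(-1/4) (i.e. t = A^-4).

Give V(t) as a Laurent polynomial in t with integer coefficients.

-t^3 + 2*t^2 - 3*t + 4 - 3*t^-1 + 4*t^-2 - 2*t^-3 + t^-4 - t^-5

Derivation:
The presented braid s1 s4 s4 s2^-1 s4 s2^-1 s1^-1 s3 s1^-1 s2^-1 s5 on 6 strands reduces by inverse Markov moves (closure unchanged at each step):
  Destabilize: the word has the form β·s5 where s5 occurs only as the final letter (β ∈ B_5); drop it and the last strand → 5 strands.
Reduced to β = s1 s4 s4 s2^-1 s4 s2^-1 s1^-1 s3 s1^-1 s2^-1 on 5 strands, 10 crossings.
Compute on β:
Braid: s1 s4 s4 s2^-1 s4 s2^-1 s1^-1 s3 s1^-1 s2^-1 on 5 strands, 10 crossings.
Writhe w = (#positive) - (#negative) = 5 - 5 = 0.
Computing the Kauffman bracket via state sum. There are 2^10 = 1024 states.
For each crossing: s=0 is the vertical smoothing, s=1 horizontal. Crossing k contributes A^(sign_k * (1 - 2*s_k)); loop factor d = -A^2 - A^-2.
Tabulate the states by total A-exponent and number of loops L (A-exp: L × count):
  A^10: L=6 ×1
  A^8: L=5 ×10
  A^6: L=4 ×40, L=6 ×5
  A^4: L=3 ×80, L=5 ×39, L=7 ×1
  A^2: L=2 ×79, L=4 ×117, L=6 ×14
  A^0: L=1 ×30, L=3 ×158, L=5 ×62, L=7 ×2
  A^-2: L=2 ×84, L=4 ×111, L=6 ×15
  A^-4: L=1 ×9, L=3 ×74, L=5 ×36, L=7 ×1
  A^-6: L=2 ×12, L=4 ×29, L=6 ×4
  A^-8: L=3 ×6, L=5 ×4
  A^-10: L=4 ×1
Each group contributes A^e * Σ count * d^(L-1):
Powers of d = -A^2 - A^-2: d^2 = A^4 + 2 + A^-4; d^3 = -A^6 - 3*A^2 - 3*A^-2 - A^-6; d^4 = A^8 + 4*A^4 + 6 + 4*A^-4 + A^-8; d^5 = -A^10 - 5*A^6 - 10*A^2 - 10*A^-2 - 5*A^-6 - A^-10; d^6 = A^12 + 6*A^8 + 15*A^4 + 20 + 15*A^-4 + 6*A^-8 + A^-12.
  A^10 * (d^5) = -A^20 - 5*A^16 - 10*A^12 - 10*A^8 - 5*A^4 - 1
  A^8 * (10*d^4) = 10*A^16 + 40*A^12 + 60*A^8 + 40*A^4 + 10
  A^6 * (40*d^3 + 5*d^5) = -5*A^16 - 65*A^12 - 170*A^8 - 170*A^4 - 65 - 5*A^-4
  A^4 * (80*d^2 + 39*d^4 + d^6) = A^16 + 45*A^12 + 251*A^8 + 414*A^4 + 251 + 45*A^-4 + A^-8
  A^2 * (79*d + 117*d^3 + 14*d^5) = -14*A^12 - 187*A^8 - 570*A^4 - 570 - 187*A^-4 - 14*A^-8
  A^0 * (30 + 158*d^2 + 62*d^4 + 2*d^6) = 2*A^12 + 74*A^8 + 436*A^4 + 758 + 436*A^-4 + 74*A^-8 + 2*A^-12
  A^-2 * (84*d + 111*d^3 + 15*d^5) = -15*A^8 - 186*A^4 - 567 - 567*A^-4 - 186*A^-8 - 15*A^-12
  A^-4 * (9 + 74*d^2 + 36*d^4 + d^6) = A^8 + 42*A^4 + 233 + 393*A^-4 + 233*A^-8 + 42*A^-12 + A^-16
  A^-6 * (12*d + 29*d^3 + 4*d^5) = -4*A^4 - 49 - 139*A^-4 - 139*A^-8 - 49*A^-12 - 4*A^-16
  A^-8 * (6*d^2 + 4*d^4) = 4 + 22*A^-4 + 36*A^-8 + 22*A^-12 + 4*A^-16
  A^-10 * (d^3) = -A^-4 - 3*A^-8 - 3*A^-12 - A^-16
Summing the groups: <K> = -A^20 + A^16 - 2*A^12 + 4*A^8 - 3*A^4 + 4 - 3*A^-4 + 2*A^-8 - A^-12
Normalise by the writhe: (-A^3)^(-w) = (-A^3)^(0) = 1, so f(A) = 1 * <K> = -A^20 + A^16 - 2*A^12 + 4*A^8 - 3*A^4 + 4 - 3*A^-4 + 2*A^-8 - A^-12.
Substitute A = t^(-1/4), i.e. A^e → t^(-e/4): V(t) = -t^3 + 2*t^2 - 3*t + 4 - 3*t^-1 + 4*t^-2 - 2*t^-3 + t^-4 - t^-5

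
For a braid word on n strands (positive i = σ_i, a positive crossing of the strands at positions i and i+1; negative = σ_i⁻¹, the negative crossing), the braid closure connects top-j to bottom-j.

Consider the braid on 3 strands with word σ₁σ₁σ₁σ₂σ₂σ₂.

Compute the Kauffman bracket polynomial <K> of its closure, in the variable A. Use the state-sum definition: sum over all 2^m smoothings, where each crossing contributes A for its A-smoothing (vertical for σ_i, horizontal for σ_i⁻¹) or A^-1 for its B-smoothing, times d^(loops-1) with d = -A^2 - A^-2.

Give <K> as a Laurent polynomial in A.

A^10 + 2*A^2 - 2*A^-2 + A^-6 - 2*A^-10 + A^-14

Derivation:
Braid: s1 s1 s1 s2 s2 s2 on 3 strands, 6 crossings.
Writhe w = (#positive) - (#negative) = 6 - 0 = 6.
Enumerate smoothing states for the bracket polynomial. There are 2^6 = 64 states.
Each crossing splits two ways (0=vertical, 1=horizontal). The state's weight is A^(#A-smoothings - #B-smoothings) * d^(loops - 1).
Tabulate the states by total A-exponent and number of loops L (A-exp: L × count):
  A^6: L=3 ×1
  A^4: L=2 ×6
  A^2: L=1 ×9, L=3 ×6
  A^0: L=2 ×18, L=4 ×2
  A^-2: L=3 ×15
  A^-4: L=4 ×6
  A^-6: L=5 ×1
Each group contributes A^e * Σ count * d^(L-1):
Powers of d = -A^2 - A^-2: d^2 = A^4 + 2 + A^-4; d^3 = -A^6 - 3*A^2 - 3*A^-2 - A^-6; d^4 = A^8 + 4*A^4 + 6 + 4*A^-4 + A^-8.
  A^6 * (d^2) = A^10 + 2*A^6 + A^2
  A^4 * (6*d) = -6*A^6 - 6*A^2
  A^2 * (9 + 6*d^2) = 6*A^6 + 21*A^2 + 6*A^-2
  A^0 * (18*d + 2*d^3) = -2*A^6 - 24*A^2 - 24*A^-2 - 2*A^-6
  A^-2 * (15*d^2) = 15*A^2 + 30*A^-2 + 15*A^-6
  A^-4 * (6*d^3) = -6*A^2 - 18*A^-2 - 18*A^-6 - 6*A^-10
  A^-6 * (d^4) = A^2 + 4*A^-2 + 6*A^-6 + 4*A^-10 + A^-14
Summing the groups: <K> = A^10 + 2*A^2 - 2*A^-2 + A^-6 - 2*A^-10 + A^-14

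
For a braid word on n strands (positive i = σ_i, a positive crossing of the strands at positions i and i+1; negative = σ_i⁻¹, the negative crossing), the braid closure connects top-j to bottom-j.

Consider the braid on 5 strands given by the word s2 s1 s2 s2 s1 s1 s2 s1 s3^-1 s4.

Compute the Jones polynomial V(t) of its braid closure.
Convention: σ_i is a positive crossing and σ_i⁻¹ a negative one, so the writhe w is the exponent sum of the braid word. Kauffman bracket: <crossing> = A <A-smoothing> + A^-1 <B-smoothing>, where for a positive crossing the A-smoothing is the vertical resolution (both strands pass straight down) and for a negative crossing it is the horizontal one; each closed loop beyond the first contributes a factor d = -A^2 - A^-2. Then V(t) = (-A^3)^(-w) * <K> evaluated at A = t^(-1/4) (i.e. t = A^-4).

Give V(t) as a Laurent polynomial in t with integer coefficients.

-t^8 + t^5 + t^3

Derivation:
The presented braid s2 s1 s2 s2 s1 s1 s2 s1 s3^-1 s4 on 5 strands reduces by inverse Markov moves (closure unchanged at each step):
  Destabilize: the word has the form β·s4 where s4 occurs only as the final letter (β ∈ B_4); drop it and the last strand → 4 strands.
  Destabilize: the word has the form β·s3^-1 where s3^-1 occurs only as the final letter (β ∈ B_3); drop it and the last strand → 3 strands.
Reduced to β = s2 s1 s2 s2 s1 s1 s2 s1 on 3 strands, 8 crossings.
Compute on β:
Braid: s2 s1 s2 s2 s1 s1 s2 s1 on 3 strands, 8 crossings.
Writhe w = (#positive) - (#negative) = 8 - 0 = 8.
Enumerate smoothing states for the bracket polynomial. There are 2^8 = 256 states.
Smooth each crossing (0=||, 1=⌣⌢); contribution A^(Σ sign_k(1-2s_k)) * d^(L-1).
Tabulate the states by total A-exponent and number of loops L (A-exp: L × count):
  A^8: L=3 ×1
  A^6: L=2 ×8
  A^4: L=1 ×16, L=3 ×12
  A^2: L=2 ×48, L=4 ×8
  A^0: L=1 ×17, L=3 ×51, L=5 ×2
  A^-2: L=2 ×34, L=4 ×22
  A^-4: L=1 ×4, L=3 ×21, L=5 ×3
  A^-6: L=2 ×4, L=4 ×4
  A^-8: L=3 ×1
Each group contributes A^e * Σ count * d^(L-1):
Powers of d = -A^2 - A^-2: d^2 = A^4 + 2 + A^-4; d^3 = -A^6 - 3*A^2 - 3*A^-2 - A^-6; d^4 = A^8 + 4*A^4 + 6 + 4*A^-4 + A^-8.
  A^8 * (d^2) = A^12 + 2*A^8 + A^4
  A^6 * (8*d) = -8*A^8 - 8*A^4
  A^4 * (16 + 12*d^2) = 12*A^8 + 40*A^4 + 12
  A^2 * (48*d + 8*d^3) = -8*A^8 - 72*A^4 - 72 - 8*A^-4
  A^0 * (17 + 51*d^2 + 2*d^4) = 2*A^8 + 59*A^4 + 131 + 59*A^-4 + 2*A^-8
  A^-2 * (34*d + 22*d^3) = -22*A^4 - 100 - 100*A^-4 - 22*A^-8
  A^-4 * (4 + 21*d^2 + 3*d^4) = 3*A^4 + 33 + 64*A^-4 + 33*A^-8 + 3*A^-12
  A^-6 * (4*d + 4*d^3) = -4 - 16*A^-4 - 16*A^-8 - 4*A^-12
  A^-8 * (d^2) = A^-4 + 2*A^-8 + A^-12
Summing the groups: <K> = A^12 + A^4 - A^-8
Normalise by the writhe: (-A^3)^(-w) = (-A^3)^(-8) = A^-24, so f(A) = A^-24 * <K> = A^-12 + A^-20 - A^-32.
Substitute A = t^(-1/4), i.e. A^e → t^(-e/4): V(t) = -t^8 + t^5 + t^3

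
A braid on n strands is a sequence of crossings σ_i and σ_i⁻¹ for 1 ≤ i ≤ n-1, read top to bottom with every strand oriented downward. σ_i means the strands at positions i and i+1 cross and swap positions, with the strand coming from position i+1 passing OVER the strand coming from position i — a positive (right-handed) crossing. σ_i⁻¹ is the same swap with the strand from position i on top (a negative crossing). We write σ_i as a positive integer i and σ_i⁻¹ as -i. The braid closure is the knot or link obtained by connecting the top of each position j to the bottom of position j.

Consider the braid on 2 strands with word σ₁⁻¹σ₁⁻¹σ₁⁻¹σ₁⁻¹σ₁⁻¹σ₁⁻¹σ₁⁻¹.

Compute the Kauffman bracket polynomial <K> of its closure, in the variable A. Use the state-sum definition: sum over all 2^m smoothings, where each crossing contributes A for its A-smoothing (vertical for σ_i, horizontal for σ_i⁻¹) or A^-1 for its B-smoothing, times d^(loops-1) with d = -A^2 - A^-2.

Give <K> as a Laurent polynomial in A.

Braid: s1^-1 s1^-1 s1^-1 s1^-1 s1^-1 s1^-1 s1^-1 on 2 strands, 7 crossings.
Writhe w = (#positive) - (#negative) = 0 - 7 = -7.
State-sum expansion of <K>. There are 2^7 = 128 states.
Smooth each crossing (0=||, 1=⌣⌢); contribution A^(Σ sign_k(1-2s_k)) * d^(L-1).
Tabulate the states by total A-exponent and number of loops L (A-exp: L × count):
  A^7: L=7 ×1
  A^5: L=6 ×7
  A^3: L=5 ×21
  A^1: L=4 ×35
  A^-1: L=3 ×35
  A^-3: L=2 ×21
  A^-5: L=1 ×7
  A^-7: L=2 ×1
Each group contributes A^e * Σ count * d^(L-1):
Powers of d = -A^2 - A^-2: d^2 = A^4 + 2 + A^-4; d^3 = -A^6 - 3*A^2 - 3*A^-2 - A^-6; d^4 = A^8 + 4*A^4 + 6 + 4*A^-4 + A^-8; d^5 = -A^10 - 5*A^6 - 10*A^2 - 10*A^-2 - 5*A^-6 - A^-10; d^6 = A^12 + 6*A^8 + 15*A^4 + 20 + 15*A^-4 + 6*A^-8 + A^-12.
  A^7 * (d^6) = A^19 + 6*A^15 + 15*A^11 + 20*A^7 + 15*A^3 + 6*A^-1 + A^-5
  A^5 * (7*d^5) = -7*A^15 - 35*A^11 - 70*A^7 - 70*A^3 - 35*A^-1 - 7*A^-5
  A^3 * (21*d^4) = 21*A^11 + 84*A^7 + 126*A^3 + 84*A^-1 + 21*A^-5
  A^1 * (35*d^3) = -35*A^7 - 105*A^3 - 105*A^-1 - 35*A^-5
  A^-1 * (35*d^2) = 35*A^3 + 70*A^-1 + 35*A^-5
  A^-3 * (21*d) = -21*A^-1 - 21*A^-5
  A^-5 * (7) = 7*A^-5
  A^-7 * (d) = -A^-5 - A^-9
Summing the groups: <K> = A^19 - A^15 + A^11 - A^7 + A^3 - A^-1 - A^-9

Answer: A^19 - A^15 + A^11 - A^7 + A^3 - A^-1 - A^-9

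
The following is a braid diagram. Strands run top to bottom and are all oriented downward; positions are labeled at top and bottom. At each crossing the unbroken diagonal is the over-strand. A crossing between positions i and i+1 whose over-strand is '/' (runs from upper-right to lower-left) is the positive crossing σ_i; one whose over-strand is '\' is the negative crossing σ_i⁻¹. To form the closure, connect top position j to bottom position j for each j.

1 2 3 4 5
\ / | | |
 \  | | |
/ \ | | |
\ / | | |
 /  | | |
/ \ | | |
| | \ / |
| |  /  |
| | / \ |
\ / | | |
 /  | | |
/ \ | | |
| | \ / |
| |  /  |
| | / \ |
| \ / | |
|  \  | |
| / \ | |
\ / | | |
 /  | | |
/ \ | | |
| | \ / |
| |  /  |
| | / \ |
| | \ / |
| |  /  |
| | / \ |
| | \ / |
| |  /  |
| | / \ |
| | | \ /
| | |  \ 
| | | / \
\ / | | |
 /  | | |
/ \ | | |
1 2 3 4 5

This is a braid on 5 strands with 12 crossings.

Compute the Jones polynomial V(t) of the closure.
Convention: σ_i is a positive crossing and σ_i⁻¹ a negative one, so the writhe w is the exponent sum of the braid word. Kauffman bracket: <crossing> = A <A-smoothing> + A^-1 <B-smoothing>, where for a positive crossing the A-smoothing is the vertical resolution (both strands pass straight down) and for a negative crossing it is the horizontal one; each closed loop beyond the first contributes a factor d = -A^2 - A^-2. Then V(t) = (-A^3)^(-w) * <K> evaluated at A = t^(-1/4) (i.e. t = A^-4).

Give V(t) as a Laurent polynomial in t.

t^11 - 2*t^10 + 2*t^9 - 3*t^8 + 2*t^7 - 2*t^6 + 2*t^5 + t^3

Derivation:
Reading the diagram top to bottom ('/'-over between positions i,i+1 = s_i, '\'-over = s_i^-1): braid word = s1^-1 s1 s3 s1 s3 s2^-1 s1 s3 s3 s3 s4^-1 s1.
The presented braid s1^-1 s1 s3 s1 s3 s2^-1 s1 s3 s3 s3 s4^-1 s1 on 5 strands reduces by inverse Markov moves (closure unchanged at each step):
  Deconjugate: the word is γ·β·γ⁻¹ with γ = s1^-1 (prefix) and γ⁻¹ = s1 (suffix); strip both.
  Destabilize: the word has the form β·s4^-1 where s4^-1 occurs only as the final letter (β ∈ B_4); drop it and the last strand → 4 strands.
Reduced to β = s1 s3 s1 s3 s2^-1 s1 s3 s3 s3 on 4 strands, 9 crossings.
Compute on β:
Braid: s1 s3 s1 s3 s2^-1 s1 s3 s3 s3 on 4 strands, 9 crossings.
Writhe w = (#positive) - (#negative) = 8 - 1 = 7.
Enumerate smoothing states for the bracket polynomial. There are 2^9 = 512 states.
Each crossing splits two ways (0=vertical, 1=horizontal). The state's weight is A^(#A-smoothings - #B-smoothings) * d^(loops - 1).
Tabulate the states by total A-exponent and number of loops L (A-exp: L × count):
  A^9: L=3 ×1
  A^7: L=2 ×8, L=4 ×1
  A^5: L=1 ×15, L=3 ×21
  A^3: L=2 ×60, L=4 ×24
  A^1: L=3 ×110, L=5 ×16
  A^-1: L=4 ×120, L=6 ×6
  A^-3: L=5 ×83, L=7 ×1
  A^-5: L=6 ×36
  A^-7: L=7 ×9
  A^-9: L=8 ×1
Each group contributes A^e * Σ count * d^(L-1):
Powers of d = -A^2 - A^-2: d^2 = A^4 + 2 + A^-4; d^3 = -A^6 - 3*A^2 - 3*A^-2 - A^-6; d^4 = A^8 + 4*A^4 + 6 + 4*A^-4 + A^-8; d^5 = -A^10 - 5*A^6 - 10*A^2 - 10*A^-2 - 5*A^-6 - A^-10; d^6 = A^12 + 6*A^8 + 15*A^4 + 20 + 15*A^-4 + 6*A^-8 + A^-12; d^7 = -A^14 - 7*A^10 - 21*A^6 - 35*A^2 - 35*A^-2 - 21*A^-6 - 7*A^-10 - A^-14.
  A^9 * (d^2) = A^13 + 2*A^9 + A^5
  A^7 * (8*d + d^3) = -A^13 - 11*A^9 - 11*A^5 - A
  A^5 * (15 + 21*d^2) = 21*A^9 + 57*A^5 + 21*A
  A^3 * (60*d + 24*d^3) = -24*A^9 - 132*A^5 - 132*A - 24*A^-3
  A^1 * (110*d^2 + 16*d^4) = 16*A^9 + 174*A^5 + 316*A + 174*A^-3 + 16*A^-7
  A^-1 * (120*d^3 + 6*d^5) = -6*A^9 - 150*A^5 - 420*A - 420*A^-3 - 150*A^-7 - 6*A^-11
  A^-3 * (83*d^4 + d^6) = A^9 + 89*A^5 + 347*A + 518*A^-3 + 347*A^-7 + 89*A^-11 + A^-15
  A^-5 * (36*d^5) = -36*A^5 - 180*A - 360*A^-3 - 360*A^-7 - 180*A^-11 - 36*A^-15
  A^-7 * (9*d^6) = 9*A^5 + 54*A + 135*A^-3 + 180*A^-7 + 135*A^-11 + 54*A^-15 + 9*A^-19
  A^-9 * (d^7) = -A^5 - 7*A - 21*A^-3 - 35*A^-7 - 35*A^-11 - 21*A^-15 - 7*A^-19 - A^-23
Summing the groups: <K> = -A^9 - 2*A + 2*A^-3 - 2*A^-7 + 3*A^-11 - 2*A^-15 + 2*A^-19 - A^-23
Normalise by the writhe: (-A^3)^(-w) = (-A^3)^(-7) = -A^-21, so f(A) = -A^-21 * <K> = A^-12 + 2*A^-20 - 2*A^-24 + 2*A^-28 - 3*A^-32 + 2*A^-36 - 2*A^-40 + A^-44.
Substitute A = t^(-1/4), i.e. A^e → t^(-e/4): V(t) = t^11 - 2*t^10 + 2*t^9 - 3*t^8 + 2*t^7 - 2*t^6 + 2*t^5 + t^3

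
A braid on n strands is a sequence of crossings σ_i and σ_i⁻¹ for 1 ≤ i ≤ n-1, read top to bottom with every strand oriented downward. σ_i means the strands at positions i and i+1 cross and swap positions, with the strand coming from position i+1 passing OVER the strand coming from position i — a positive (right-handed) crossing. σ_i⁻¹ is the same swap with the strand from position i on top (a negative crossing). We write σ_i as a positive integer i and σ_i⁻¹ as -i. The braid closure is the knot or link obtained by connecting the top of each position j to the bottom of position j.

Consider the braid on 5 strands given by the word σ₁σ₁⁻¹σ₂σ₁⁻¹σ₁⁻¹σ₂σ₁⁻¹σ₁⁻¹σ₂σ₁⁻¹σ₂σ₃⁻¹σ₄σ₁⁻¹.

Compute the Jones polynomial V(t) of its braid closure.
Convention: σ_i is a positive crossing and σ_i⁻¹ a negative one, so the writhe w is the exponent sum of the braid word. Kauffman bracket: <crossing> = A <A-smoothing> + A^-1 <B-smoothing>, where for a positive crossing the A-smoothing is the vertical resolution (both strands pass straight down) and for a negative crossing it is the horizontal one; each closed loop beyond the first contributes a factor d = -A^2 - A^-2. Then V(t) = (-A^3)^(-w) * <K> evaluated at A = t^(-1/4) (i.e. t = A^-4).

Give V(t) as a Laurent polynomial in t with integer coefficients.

The presented braid s1 s1^-1 s2 s1^-1 s1^-1 s2 s1^-1 s1^-1 s2 s1^-1 s2 s3^-1 s4 s1^-1 on 5 strands reduces by inverse Markov moves (closure unchanged at each step):
  Deconjugate: the word is γ·β·γ⁻¹ with γ = s1 (prefix) and γ⁻¹ = s1^-1 (suffix); strip both.
  Destabilize: the word has the form β·s4 where s4 occurs only as the final letter (β ∈ B_4); drop it and the last strand → 4 strands.
  Destabilize: the word has the form β·s3^-1 where s3^-1 occurs only as the final letter (β ∈ B_3); drop it and the last strand → 3 strands.
Reduced to β = s1^-1 s2 s1^-1 s1^-1 s2 s1^-1 s1^-1 s2 s1^-1 s2 on 3 strands, 10 crossings.
Compute on β:
Braid: s1^-1 s2 s1^-1 s1^-1 s2 s1^-1 s1^-1 s2 s1^-1 s2 on 3 strands, 10 crossings.
Writhe w = (#positive) - (#negative) = 4 - 6 = -2.
State-sum expansion of <K>. There are 2^10 = 1024 states.
For each crossing: s=0 is the vertical smoothing, s=1 horizontal. Crossing k contributes A^(sign_k * (1 - 2*s_k)); loop factor d = -A^2 - A^-2.
Tabulate the states by total A-exponent and number of loops L (A-exp: L × count):
  A^10: L=7 ×1
  A^8: L=6 ×10
  A^6: L=5 ×45
  A^4: L=4 ×118, L=6 ×2
  A^2: L=3 ×193, L=5 ×17
  A^0: L=2 ×192, L=4 ×59, L=6 ×1
  A^-2: L=1 ×95, L=3 ×108, L=5 ×7
  A^-4: L=2 ×95, L=4 ×25
  A^-6: L=3 ×43, L=5 ×2
  A^-8: L=4 ×10
  A^-10: L=5 ×1
Each group contributes A^e * Σ count * d^(L-1):
Powers of d = -A^2 - A^-2: d^2 = A^4 + 2 + A^-4; d^3 = -A^6 - 3*A^2 - 3*A^-2 - A^-6; d^4 = A^8 + 4*A^4 + 6 + 4*A^-4 + A^-8; d^5 = -A^10 - 5*A^6 - 10*A^2 - 10*A^-2 - 5*A^-6 - A^-10; d^6 = A^12 + 6*A^8 + 15*A^4 + 20 + 15*A^-4 + 6*A^-8 + A^-12.
  A^10 * (d^6) = A^22 + 6*A^18 + 15*A^14 + 20*A^10 + 15*A^6 + 6*A^2 + A^-2
  A^8 * (10*d^5) = -10*A^18 - 50*A^14 - 100*A^10 - 100*A^6 - 50*A^2 - 10*A^-2
  A^6 * (45*d^4) = 45*A^14 + 180*A^10 + 270*A^6 + 180*A^2 + 45*A^-2
  A^4 * (118*d^3 + 2*d^5) = -2*A^14 - 128*A^10 - 374*A^6 - 374*A^2 - 128*A^-2 - 2*A^-6
  A^2 * (193*d^2 + 17*d^4) = 17*A^10 + 261*A^6 + 488*A^2 + 261*A^-2 + 17*A^-6
  A^0 * (192*d + 59*d^3 + d^5) = -A^10 - 64*A^6 - 379*A^2 - 379*A^-2 - 64*A^-6 - A^-10
  A^-2 * (95 + 108*d^2 + 7*d^4) = 7*A^6 + 136*A^2 + 353*A^-2 + 136*A^-6 + 7*A^-10
  A^-4 * (95*d + 25*d^3) = -25*A^2 - 170*A^-2 - 170*A^-6 - 25*A^-10
  A^-6 * (43*d^2 + 2*d^4) = 2*A^2 + 51*A^-2 + 98*A^-6 + 51*A^-10 + 2*A^-14
  A^-8 * (10*d^3) = -10*A^-2 - 30*A^-6 - 30*A^-10 - 10*A^-14
  A^-10 * (d^4) = A^-2 + 4*A^-6 + 6*A^-10 + 4*A^-14 + A^-18
Summing the groups: <K> = A^22 - 4*A^18 + 8*A^14 - 12*A^10 + 15*A^6 - 16*A^2 + 15*A^-2 - 11*A^-6 + 8*A^-10 - 4*A^-14 + A^-18
Normalise by the writhe: (-A^3)^(-w) = (-A^3)^(2) = A^6, so f(A) = A^6 * <K> = A^28 - 4*A^24 + 8*A^20 - 12*A^16 + 15*A^12 - 16*A^8 + 15*A^4 - 11 + 8*A^-4 - 4*A^-8 + A^-12.
Substitute A = t^(-1/4), i.e. A^e → t^(-e/4): V(t) = t^3 - 4*t^2 + 8*t - 11 + 15*t^-1 - 16*t^-2 + 15*t^-3 - 12*t^-4 + 8*t^-5 - 4*t^-6 + t^-7

Answer: t^3 - 4*t^2 + 8*t - 11 + 15*t^-1 - 16*t^-2 + 15*t^-3 - 12*t^-4 + 8*t^-5 - 4*t^-6 + t^-7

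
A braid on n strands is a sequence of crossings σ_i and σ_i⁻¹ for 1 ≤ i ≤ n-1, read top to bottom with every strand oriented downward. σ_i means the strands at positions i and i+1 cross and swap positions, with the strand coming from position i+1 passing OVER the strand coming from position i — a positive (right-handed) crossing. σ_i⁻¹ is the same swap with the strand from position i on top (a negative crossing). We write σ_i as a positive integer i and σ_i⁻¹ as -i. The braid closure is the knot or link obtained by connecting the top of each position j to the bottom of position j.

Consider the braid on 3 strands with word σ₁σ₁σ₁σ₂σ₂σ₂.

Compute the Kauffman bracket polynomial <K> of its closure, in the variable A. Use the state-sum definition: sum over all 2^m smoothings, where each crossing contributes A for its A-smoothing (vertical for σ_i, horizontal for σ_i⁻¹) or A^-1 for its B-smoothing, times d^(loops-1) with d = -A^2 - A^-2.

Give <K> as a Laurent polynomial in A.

Braid: s1 s1 s1 s2 s2 s2 on 3 strands, 6 crossings.
Writhe w = (#positive) - (#negative) = 6 - 0 = 6.
Enumerate smoothing states for the bracket polynomial. There are 2^6 = 64 states.
Smooth each crossing (0=||, 1=⌣⌢); contribution A^(Σ sign_k(1-2s_k)) * d^(L-1).
Tabulate the states by total A-exponent and number of loops L (A-exp: L × count):
  A^6: L=3 ×1
  A^4: L=2 ×6
  A^2: L=1 ×9, L=3 ×6
  A^0: L=2 ×18, L=4 ×2
  A^-2: L=3 ×15
  A^-4: L=4 ×6
  A^-6: L=5 ×1
Each group contributes A^e * Σ count * d^(L-1):
Powers of d = -A^2 - A^-2: d^2 = A^4 + 2 + A^-4; d^3 = -A^6 - 3*A^2 - 3*A^-2 - A^-6; d^4 = A^8 + 4*A^4 + 6 + 4*A^-4 + A^-8.
  A^6 * (d^2) = A^10 + 2*A^6 + A^2
  A^4 * (6*d) = -6*A^6 - 6*A^2
  A^2 * (9 + 6*d^2) = 6*A^6 + 21*A^2 + 6*A^-2
  A^0 * (18*d + 2*d^3) = -2*A^6 - 24*A^2 - 24*A^-2 - 2*A^-6
  A^-2 * (15*d^2) = 15*A^2 + 30*A^-2 + 15*A^-6
  A^-4 * (6*d^3) = -6*A^2 - 18*A^-2 - 18*A^-6 - 6*A^-10
  A^-6 * (d^4) = A^2 + 4*A^-2 + 6*A^-6 + 4*A^-10 + A^-14
Summing the groups: <K> = A^10 + 2*A^2 - 2*A^-2 + A^-6 - 2*A^-10 + A^-14

Answer: A^10 + 2*A^2 - 2*A^-2 + A^-6 - 2*A^-10 + A^-14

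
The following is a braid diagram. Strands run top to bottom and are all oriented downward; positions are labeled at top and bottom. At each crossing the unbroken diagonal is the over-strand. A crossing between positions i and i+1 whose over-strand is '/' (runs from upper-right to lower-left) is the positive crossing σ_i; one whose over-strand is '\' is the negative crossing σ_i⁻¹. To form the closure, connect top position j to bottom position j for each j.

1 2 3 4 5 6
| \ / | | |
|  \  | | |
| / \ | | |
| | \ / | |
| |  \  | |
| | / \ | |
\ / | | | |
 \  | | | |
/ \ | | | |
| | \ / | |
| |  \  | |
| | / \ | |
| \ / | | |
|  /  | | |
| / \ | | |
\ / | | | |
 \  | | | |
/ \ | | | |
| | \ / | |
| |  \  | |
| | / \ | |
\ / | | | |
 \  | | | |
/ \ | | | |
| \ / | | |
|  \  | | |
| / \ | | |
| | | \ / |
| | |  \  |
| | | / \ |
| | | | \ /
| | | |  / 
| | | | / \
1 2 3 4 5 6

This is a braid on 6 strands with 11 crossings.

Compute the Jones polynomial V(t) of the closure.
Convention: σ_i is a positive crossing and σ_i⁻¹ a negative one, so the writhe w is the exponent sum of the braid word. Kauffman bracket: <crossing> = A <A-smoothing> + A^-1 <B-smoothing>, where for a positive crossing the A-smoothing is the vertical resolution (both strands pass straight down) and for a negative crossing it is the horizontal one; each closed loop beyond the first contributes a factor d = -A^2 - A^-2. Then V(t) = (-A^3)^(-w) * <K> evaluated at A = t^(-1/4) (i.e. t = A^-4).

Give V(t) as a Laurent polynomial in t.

Reading the diagram top to bottom ('/'-over between positions i,i+1 = s_i, '\'-over = s_i^-1): braid word = s2^-1 s3^-1 s1^-1 s3^-1 s2 s1^-1 s3^-1 s1^-1 s2^-1 s4^-1 s5.
The presented braid s2^-1 s3^-1 s1^-1 s3^-1 s2 s1^-1 s3^-1 s1^-1 s2^-1 s4^-1 s5 on 6 strands reduces by inverse Markov moves (closure unchanged at each step):
  Destabilize: the word has the form β·s5 where s5 occurs only as the final letter (β ∈ B_5); drop it and the last strand → 5 strands.
  Destabilize: the word has the form β·s4^-1 where s4^-1 occurs only as the final letter (β ∈ B_4); drop it and the last strand → 4 strands.
Reduced to β = s2^-1 s3^-1 s1^-1 s3^-1 s2 s1^-1 s3^-1 s1^-1 s2^-1 on 4 strands, 9 crossings.
Compute on β:
Braid: s2^-1 s3^-1 s1^-1 s3^-1 s2 s1^-1 s3^-1 s1^-1 s2^-1 on 4 strands, 9 crossings.
Writhe w = (#positive) - (#negative) = 1 - 8 = -7.
Enumerate smoothing states for the bracket polynomial. There are 2^9 = 512 states.
For each crossing: s=0 is the vertical smoothing, s=1 horizontal. Crossing k contributes A^(sign_k * (1 - 2*s_k)); loop factor d = -A^2 - A^-2.
Tabulate the states by total A-exponent and number of loops L (A-exp: L × count):
  A^9: L=6 ×1
  A^7: L=5 ×9
  A^5: L=4 ×35, L=6 ×1
  A^3: L=3 ×74, L=5 ×10
  A^1: L=2 ×85, L=4 ×41
  A^-1: L=1 ×42, L=3 ×80, L=5 ×4
  A^-3: L=2 ×65, L=4 ×19
  A^-5: L=1 ×9, L=3 ×26, L=5 ×1
  A^-7: L=2 ×6, L=4 ×3
  A^-9: L=3 ×1
Each group contributes A^e * Σ count * d^(L-1):
Powers of d = -A^2 - A^-2: d^2 = A^4 + 2 + A^-4; d^3 = -A^6 - 3*A^2 - 3*A^-2 - A^-6; d^4 = A^8 + 4*A^4 + 6 + 4*A^-4 + A^-8; d^5 = -A^10 - 5*A^6 - 10*A^2 - 10*A^-2 - 5*A^-6 - A^-10.
  A^9 * (d^5) = -A^19 - 5*A^15 - 10*A^11 - 10*A^7 - 5*A^3 - A^-1
  A^7 * (9*d^4) = 9*A^15 + 36*A^11 + 54*A^7 + 36*A^3 + 9*A^-1
  A^5 * (35*d^3 + d^5) = -A^15 - 40*A^11 - 115*A^7 - 115*A^3 - 40*A^-1 - A^-5
  A^3 * (74*d^2 + 10*d^4) = 10*A^11 + 114*A^7 + 208*A^3 + 114*A^-1 + 10*A^-5
  A^1 * (85*d + 41*d^3) = -41*A^7 - 208*A^3 - 208*A^-1 - 41*A^-5
  A^-1 * (42 + 80*d^2 + 4*d^4) = 4*A^7 + 96*A^3 + 226*A^-1 + 96*A^-5 + 4*A^-9
  A^-3 * (65*d + 19*d^3) = -19*A^3 - 122*A^-1 - 122*A^-5 - 19*A^-9
  A^-5 * (9 + 26*d^2 + d^4) = A^3 + 30*A^-1 + 67*A^-5 + 30*A^-9 + A^-13
  A^-7 * (6*d + 3*d^3) = -3*A^-1 - 15*A^-5 - 15*A^-9 - 3*A^-13
  A^-9 * (d^2) = A^-5 + 2*A^-9 + A^-13
Summing the groups: <K> = -A^19 + 3*A^15 - 4*A^11 + 6*A^7 - 6*A^3 + 5*A^-1 - 5*A^-5 + 2*A^-9 - A^-13
Normalise by the writhe: (-A^3)^(-w) = (-A^3)^(7) = -A^21, so f(A) = -A^21 * <K> = A^40 - 3*A^36 + 4*A^32 - 6*A^28 + 6*A^24 - 5*A^20 + 5*A^16 - 2*A^12 + A^8.
Substitute A = t^(-1/4), i.e. A^e → t^(-e/4): V(t) = t^-2 - 2*t^-3 + 5*t^-4 - 5*t^-5 + 6*t^-6 - 6*t^-7 + 4*t^-8 - 3*t^-9 + t^-10

Answer: t^-2 - 2*t^-3 + 5*t^-4 - 5*t^-5 + 6*t^-6 - 6*t^-7 + 4*t^-8 - 3*t^-9 + t^-10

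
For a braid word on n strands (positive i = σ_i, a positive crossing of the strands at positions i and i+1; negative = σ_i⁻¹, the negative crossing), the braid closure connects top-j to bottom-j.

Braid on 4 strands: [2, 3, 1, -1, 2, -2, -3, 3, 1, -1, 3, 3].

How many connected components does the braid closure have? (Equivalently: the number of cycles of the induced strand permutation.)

Track the strand permutation on 4 strands, starting from identity.
  step 1: s2 swaps positions 2,3 -> [1 3 2 4]
  step 2: s3 swaps positions 3,4 -> [1 3 4 2]
  step 3: s1 swaps positions 1,2 -> [3 1 4 2]
  step 4: s1^-1 swaps positions 1,2 -> [1 3 4 2]
  step 5: s2 swaps positions 2,3 -> [1 4 3 2]
  step 6: s2^-1 swaps positions 2,3 -> [1 3 4 2]
  step 7: s3^-1 swaps positions 3,4 -> [1 3 2 4]
  step 8: s3 swaps positions 3,4 -> [1 3 4 2]
  step 9: s1 swaps positions 1,2 -> [3 1 4 2]
  step 10: s1^-1 swaps positions 1,2 -> [1 3 4 2]
  step 11: s3 swaps positions 3,4 -> [1 3 2 4]
  step 12: s3 swaps positions 3,4 -> [1 3 4 2]
Final permutation (position -> original strand): [1 3 4 2]
Closure components = cycle count of this permutation = 2.

Answer: 2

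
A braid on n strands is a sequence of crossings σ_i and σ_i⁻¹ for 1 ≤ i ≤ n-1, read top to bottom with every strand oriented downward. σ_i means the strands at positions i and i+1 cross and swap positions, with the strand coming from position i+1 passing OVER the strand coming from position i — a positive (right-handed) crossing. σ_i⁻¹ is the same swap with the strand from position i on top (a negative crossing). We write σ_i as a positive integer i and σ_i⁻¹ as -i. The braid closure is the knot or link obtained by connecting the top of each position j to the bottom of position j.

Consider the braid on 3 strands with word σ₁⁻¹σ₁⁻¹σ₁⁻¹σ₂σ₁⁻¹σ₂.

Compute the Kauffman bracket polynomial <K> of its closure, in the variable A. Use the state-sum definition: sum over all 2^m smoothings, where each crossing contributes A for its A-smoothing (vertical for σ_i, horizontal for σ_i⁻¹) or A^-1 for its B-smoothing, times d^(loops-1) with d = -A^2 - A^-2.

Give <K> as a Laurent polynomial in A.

A^14 - 2*A^10 + 2*A^6 - 2*A^2 + 2*A^-2 - A^-6 + A^-10

Derivation:
Braid: s1^-1 s1^-1 s1^-1 s2 s1^-1 s2 on 3 strands, 6 crossings.
Writhe w = (#positive) - (#negative) = 2 - 4 = -2.
Enumerate smoothing states for the bracket polynomial. There are 2^6 = 64 states.
For each crossing: s=0 is the vertical smoothing, s=1 horizontal. Crossing k contributes A^(sign_k * (1 - 2*s_k)); loop factor d = -A^2 - A^-2.
Tabulate the states by total A-exponent and number of loops L (A-exp: L × count):
  A^6: L=5 ×1
  A^4: L=4 ×6
  A^2: L=3 ×15
  A^0: L=2 ×19, L=4 ×1
  A^-2: L=1 ×11, L=3 ×4
  A^-4: L=2 ×6
  A^-6: L=3 ×1
Each group contributes A^e * Σ count * d^(L-1):
Powers of d = -A^2 - A^-2: d^2 = A^4 + 2 + A^-4; d^3 = -A^6 - 3*A^2 - 3*A^-2 - A^-6; d^4 = A^8 + 4*A^4 + 6 + 4*A^-4 + A^-8.
  A^6 * (d^4) = A^14 + 4*A^10 + 6*A^6 + 4*A^2 + A^-2
  A^4 * (6*d^3) = -6*A^10 - 18*A^6 - 18*A^2 - 6*A^-2
  A^2 * (15*d^2) = 15*A^6 + 30*A^2 + 15*A^-2
  A^0 * (19*d + d^3) = -A^6 - 22*A^2 - 22*A^-2 - A^-6
  A^-2 * (11 + 4*d^2) = 4*A^2 + 19*A^-2 + 4*A^-6
  A^-4 * (6*d) = -6*A^-2 - 6*A^-6
  A^-6 * (d^2) = A^-2 + 2*A^-6 + A^-10
Summing the groups: <K> = A^14 - 2*A^10 + 2*A^6 - 2*A^2 + 2*A^-2 - A^-6 + A^-10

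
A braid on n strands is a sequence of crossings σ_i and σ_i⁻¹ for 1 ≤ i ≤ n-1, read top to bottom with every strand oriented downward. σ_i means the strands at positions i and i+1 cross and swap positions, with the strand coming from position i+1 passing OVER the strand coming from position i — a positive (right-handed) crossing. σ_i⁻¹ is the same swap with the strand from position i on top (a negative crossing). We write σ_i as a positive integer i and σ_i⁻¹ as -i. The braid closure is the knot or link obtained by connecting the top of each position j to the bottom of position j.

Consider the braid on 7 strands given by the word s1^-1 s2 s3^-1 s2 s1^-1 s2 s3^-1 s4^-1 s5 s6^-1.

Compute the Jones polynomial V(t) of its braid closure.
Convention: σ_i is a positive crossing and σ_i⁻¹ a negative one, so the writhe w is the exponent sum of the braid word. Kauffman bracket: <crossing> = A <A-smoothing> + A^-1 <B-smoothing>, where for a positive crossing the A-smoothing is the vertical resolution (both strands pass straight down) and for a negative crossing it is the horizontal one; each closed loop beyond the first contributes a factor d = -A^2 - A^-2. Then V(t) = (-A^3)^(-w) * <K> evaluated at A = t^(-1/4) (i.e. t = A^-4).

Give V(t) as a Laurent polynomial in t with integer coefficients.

-t^3 + 3*t^2 - 3*t + 4 - 4*t^-1 + 3*t^-2 - 2*t^-3 + t^-4

Derivation:
The presented braid s1^-1 s2 s3^-1 s2 s1^-1 s2 s3^-1 s4^-1 s5 s6^-1 on 7 strands reduces by inverse Markov moves (closure unchanged at each step):
  Destabilize: the word has the form β·s6^-1 where s6^-1 occurs only as the final letter (β ∈ B_6); drop it and the last strand → 6 strands.
  Destabilize: the word has the form β·s5 where s5 occurs only as the final letter (β ∈ B_5); drop it and the last strand → 5 strands.
  Destabilize: the word has the form β·s4^-1 where s4^-1 occurs only as the final letter (β ∈ B_4); drop it and the last strand → 4 strands.
Reduced to β = s1^-1 s2 s3^-1 s2 s1^-1 s2 s3^-1 on 4 strands, 7 crossings.
Compute on β:
Braid: s1^-1 s2 s3^-1 s2 s1^-1 s2 s3^-1 on 4 strands, 7 crossings.
Writhe w = (#positive) - (#negative) = 3 - 4 = -1.
Computing the Kauffman bracket via state sum. There are 2^7 = 128 states.
Each crossing splits two ways (0=vertical, 1=horizontal). The state's weight is A^(#A-smoothings - #B-smoothings) * d^(loops - 1).
Tabulate the states by total A-exponent and number of loops L (A-exp: L × count):
  A^7: L=4 ×1
  A^5: L=3 ×7
  A^3: L=2 ×19, L=4 ×2
  A^1: L=1 ×21, L=3 ×14
  A^-1: L=2 ×32, L=4 ×3
  A^-3: L=3 ×21
  A^-5: L=4 ×7
  A^-7: L=5 ×1
Each group contributes A^e * Σ count * d^(L-1):
Powers of d = -A^2 - A^-2: d^2 = A^4 + 2 + A^-4; d^3 = -A^6 - 3*A^2 - 3*A^-2 - A^-6; d^4 = A^8 + 4*A^4 + 6 + 4*A^-4 + A^-8.
  A^7 * (d^3) = -A^13 - 3*A^9 - 3*A^5 - A
  A^5 * (7*d^2) = 7*A^9 + 14*A^5 + 7*A
  A^3 * (19*d + 2*d^3) = -2*A^9 - 25*A^5 - 25*A - 2*A^-3
  A^1 * (21 + 14*d^2) = 14*A^5 + 49*A + 14*A^-3
  A^-1 * (32*d + 3*d^3) = -3*A^5 - 41*A - 41*A^-3 - 3*A^-7
  A^-3 * (21*d^2) = 21*A + 42*A^-3 + 21*A^-7
  A^-5 * (7*d^3) = -7*A - 21*A^-3 - 21*A^-7 - 7*A^-11
  A^-7 * (d^4) = A + 4*A^-3 + 6*A^-7 + 4*A^-11 + A^-15
Summing the groups: <K> = -A^13 + 2*A^9 - 3*A^5 + 4*A - 4*A^-3 + 3*A^-7 - 3*A^-11 + A^-15
Normalise by the writhe: (-A^3)^(-w) = (-A^3)^(1) = -A^3, so f(A) = -A^3 * <K> = A^16 - 2*A^12 + 3*A^8 - 4*A^4 + 4 - 3*A^-4 + 3*A^-8 - A^-12.
Substitute A = t^(-1/4), i.e. A^e → t^(-e/4): V(t) = -t^3 + 3*t^2 - 3*t + 4 - 4*t^-1 + 3*t^-2 - 2*t^-3 + t^-4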